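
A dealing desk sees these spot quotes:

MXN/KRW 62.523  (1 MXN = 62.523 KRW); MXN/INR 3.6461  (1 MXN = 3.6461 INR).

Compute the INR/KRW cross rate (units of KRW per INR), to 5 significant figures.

1 INR ÷ 3.6461 = 0.274266 MXN
0.274266 MXN × 62.523 = 17.1479 KRW

INR/KRW = 17.148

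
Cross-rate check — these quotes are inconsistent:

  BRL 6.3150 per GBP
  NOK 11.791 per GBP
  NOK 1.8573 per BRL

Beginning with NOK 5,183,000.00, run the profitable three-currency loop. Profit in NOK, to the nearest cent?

Profitable loop is NOK → BRL → GBP → NOK:
NOK 5,183,000.00 ÷ 1.8573 = BRL 2,790,610.03
BRL 2,790,610.03 ÷ 6.3150 = GBP 441,901.83
GBP 441,901.83 × 11.791 = NOK 5,210,464.42
Profit = NOK 5,210,464.42 − NOK 5,183,000.00

Profit: NOK 27,464.42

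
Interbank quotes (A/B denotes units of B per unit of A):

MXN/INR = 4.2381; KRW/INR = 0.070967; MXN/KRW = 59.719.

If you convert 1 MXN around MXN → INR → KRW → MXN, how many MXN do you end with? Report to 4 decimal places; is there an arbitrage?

Around MXN → INR → KRW → MXN: 1 × 4.2381 ÷ 0.070967 ÷ 59.719 = 1.000005
Product ≈ 1 (deviation 0.001%, within rounding noise).

1.0000 (no arbitrage)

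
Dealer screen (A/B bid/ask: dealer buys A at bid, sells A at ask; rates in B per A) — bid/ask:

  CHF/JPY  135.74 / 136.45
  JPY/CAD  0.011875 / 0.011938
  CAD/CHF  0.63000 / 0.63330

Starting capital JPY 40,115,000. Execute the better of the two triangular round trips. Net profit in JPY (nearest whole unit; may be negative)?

Best loop JPY → CAD → CHF → JPY:
JPY 40,115,000 × 0.011875 (sell JPY at bid) = CAD 476,365.62
CAD 476,365.62 × 0.63000 (sell CAD at bid) = CHF 300,110.34
CHF 300,110.34 × 135.74 (sell CHF at bid) = JPY 40,736,978

Net profit: JPY 621,978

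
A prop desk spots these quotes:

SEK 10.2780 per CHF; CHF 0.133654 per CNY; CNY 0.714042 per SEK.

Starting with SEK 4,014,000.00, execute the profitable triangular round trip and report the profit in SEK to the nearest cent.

Profit: SEK 78,258.28

Profitable loop is SEK → CHF → CNY → SEK:
SEK 4,014,000.00 ÷ 10.2780 = CHF 390,542.91
CHF 390,542.91 ÷ 0.133654 = CNY 2,922,044.29
CNY 2,922,044.29 ÷ 0.714042 = SEK 4,092,258.28
Profit = SEK 4,092,258.28 − SEK 4,014,000.00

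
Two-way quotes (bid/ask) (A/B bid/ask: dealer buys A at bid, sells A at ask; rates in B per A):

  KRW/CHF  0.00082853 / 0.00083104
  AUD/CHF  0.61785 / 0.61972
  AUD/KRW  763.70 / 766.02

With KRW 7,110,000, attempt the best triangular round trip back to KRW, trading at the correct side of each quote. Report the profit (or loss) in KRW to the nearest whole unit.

Net profit: KRW 149,473

Best loop KRW → CHF → AUD → KRW:
KRW 7,110,000 × 0.00082853 (sell KRW at bid) = CHF 5,890.85
CHF 5,890.85 ÷ 0.61972 (buy AUD at ask) = AUD 9,505.66
AUD 9,505.66 × 763.70 (sell AUD at bid) = KRW 7,259,473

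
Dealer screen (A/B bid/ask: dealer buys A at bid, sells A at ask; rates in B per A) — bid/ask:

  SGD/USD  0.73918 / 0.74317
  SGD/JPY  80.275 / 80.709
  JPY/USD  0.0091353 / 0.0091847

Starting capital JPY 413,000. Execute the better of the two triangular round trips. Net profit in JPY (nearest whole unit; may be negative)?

Net result: JPY -1,174 (no profitable arbitrage after spreads)

Best loop JPY → SGD → USD → JPY:
JPY 413,000 ÷ 80.709 (buy SGD at ask) = SGD 5,117.15
SGD 5,117.15 × 0.73918 (sell SGD at bid) = USD 3,782.49
USD 3,782.49 ÷ 0.0091847 (buy JPY at ask) = JPY 411,826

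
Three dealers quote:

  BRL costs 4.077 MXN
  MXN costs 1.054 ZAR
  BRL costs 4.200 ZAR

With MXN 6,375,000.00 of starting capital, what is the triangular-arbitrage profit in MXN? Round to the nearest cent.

Profit: MXN 147,471.96

Profitable loop is MXN → ZAR → BRL → MXN:
MXN 6,375,000.00 × 1.054 = ZAR 6,719,250.00
ZAR 6,719,250.00 ÷ 4.200 = BRL 1,599,821.43
BRL 1,599,821.43 × 4.077 = MXN 6,522,471.96
Profit = MXN 6,522,471.96 − MXN 6,375,000.00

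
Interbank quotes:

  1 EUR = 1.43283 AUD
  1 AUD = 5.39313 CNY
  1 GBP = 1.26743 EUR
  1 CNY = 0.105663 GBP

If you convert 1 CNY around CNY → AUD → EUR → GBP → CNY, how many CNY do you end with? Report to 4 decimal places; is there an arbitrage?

0.9663 (arbitrage exists)

Around CNY → AUD → EUR → GBP → CNY: 1 ÷ 5.39313 ÷ 1.43283 ÷ 1.26743 ÷ 0.105663 = 0.966312
Product < 1; profitable direction is CNY → GBP → EUR → AUD → CNY.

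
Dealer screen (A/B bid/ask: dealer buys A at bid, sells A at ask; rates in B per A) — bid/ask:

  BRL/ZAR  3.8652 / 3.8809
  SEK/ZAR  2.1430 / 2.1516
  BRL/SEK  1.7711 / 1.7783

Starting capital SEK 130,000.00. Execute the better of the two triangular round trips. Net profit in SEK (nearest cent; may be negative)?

Net profit: SEK 1,325.41

Best loop SEK → BRL → ZAR → SEK:
SEK 130,000.00 ÷ 1.7783 (buy BRL at ask) = BRL 73,103.53
BRL 73,103.53 × 3.8652 (sell BRL at bid) = ZAR 282,559.75
ZAR 282,559.75 ÷ 2.1516 (buy SEK at ask) = SEK 131,325.41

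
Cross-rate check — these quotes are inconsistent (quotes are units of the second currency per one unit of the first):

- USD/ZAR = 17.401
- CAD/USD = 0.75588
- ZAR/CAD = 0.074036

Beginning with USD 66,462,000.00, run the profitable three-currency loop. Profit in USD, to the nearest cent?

Profit: USD 1,788,116.64

Profitable loop is USD → CAD → ZAR → USD:
USD 66,462,000.00 ÷ 0.75588 = CAD 87,926,655.02
CAD 87,926,655.02 ÷ 0.074036 = ZAR 1,187,620,279.66
ZAR 1,187,620,279.66 ÷ 17.401 = USD 68,250,116.64
Profit = USD 68,250,116.64 − USD 66,462,000.00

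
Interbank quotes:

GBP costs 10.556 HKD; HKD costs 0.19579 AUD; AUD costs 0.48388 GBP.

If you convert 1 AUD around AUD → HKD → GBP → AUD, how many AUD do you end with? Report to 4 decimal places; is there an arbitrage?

Around AUD → HKD → GBP → AUD: 1 ÷ 0.19579 ÷ 10.556 ÷ 0.48388 = 0.999937
Product ≈ 1 (deviation 0.006%, within rounding noise).

0.9999 (no arbitrage)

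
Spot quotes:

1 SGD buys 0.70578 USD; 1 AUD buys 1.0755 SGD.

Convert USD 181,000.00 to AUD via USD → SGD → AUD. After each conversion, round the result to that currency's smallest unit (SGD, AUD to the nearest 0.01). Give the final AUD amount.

AUD 238,450.81

USD 181,000.00 ÷ 0.70578 = SGD 256,453.85
SGD 256,453.85 ÷ 1.0755 = AUD 238,450.81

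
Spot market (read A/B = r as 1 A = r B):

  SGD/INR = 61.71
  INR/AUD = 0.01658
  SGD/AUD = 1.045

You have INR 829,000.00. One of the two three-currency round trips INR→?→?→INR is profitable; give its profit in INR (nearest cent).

Profitable loop is INR → SGD → AUD → INR:
INR 829,000.00 ÷ 61.71 = SGD 13,433.80
SGD 13,433.80 × 1.045 = AUD 14,038.32
AUD 14,038.32 ÷ 0.01658 = INR 846,702.32
Profit = INR 846,702.32 − INR 829,000.00

Profit: INR 17,702.32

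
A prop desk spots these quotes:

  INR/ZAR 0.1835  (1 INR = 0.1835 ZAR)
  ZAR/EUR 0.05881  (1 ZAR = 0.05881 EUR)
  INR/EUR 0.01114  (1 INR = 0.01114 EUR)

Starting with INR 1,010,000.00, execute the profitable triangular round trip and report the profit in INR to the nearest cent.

Profit: INR 32,603.83

Profitable loop is INR → EUR → ZAR → INR:
INR 1,010,000.00 × 0.01114 = EUR 11,251.40
EUR 11,251.40 ÷ 0.05881 = ZAR 191,317.80
ZAR 191,317.80 ÷ 0.1835 = INR 1,042,603.83
Profit = INR 1,042,603.83 − INR 1,010,000.00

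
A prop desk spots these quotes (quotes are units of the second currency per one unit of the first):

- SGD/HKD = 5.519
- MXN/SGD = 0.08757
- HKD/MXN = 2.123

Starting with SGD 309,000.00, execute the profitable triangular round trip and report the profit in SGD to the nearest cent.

Profitable loop is SGD → HKD → MXN → SGD:
SGD 309,000.00 × 5.519 = HKD 1,705,371.00
HKD 1,705,371.00 × 2.123 = MXN 3,620,502.63
MXN 3,620,502.63 × 0.08757 = SGD 317,047.42
Profit = SGD 317,047.42 − SGD 309,000.00

Profit: SGD 8,047.42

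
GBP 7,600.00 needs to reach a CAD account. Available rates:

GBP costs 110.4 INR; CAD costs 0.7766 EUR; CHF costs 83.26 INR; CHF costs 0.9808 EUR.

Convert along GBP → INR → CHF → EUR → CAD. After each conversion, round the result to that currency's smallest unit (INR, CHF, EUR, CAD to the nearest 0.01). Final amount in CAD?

CAD 12,727.09

GBP 7,600.00 × 110.4 = INR 839,040.00
INR 839,040.00 ÷ 83.26 = CHF 10,077.35
CHF 10,077.35 × 0.9808 = EUR 9,883.86
EUR 9,883.86 ÷ 0.7766 = CAD 12,727.09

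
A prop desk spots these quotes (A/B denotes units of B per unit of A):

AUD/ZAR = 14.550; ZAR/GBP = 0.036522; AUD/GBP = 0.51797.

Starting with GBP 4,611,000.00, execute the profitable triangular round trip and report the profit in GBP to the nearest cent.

Profit: GBP 119,511.05

Profitable loop is GBP → AUD → ZAR → GBP:
GBP 4,611,000.00 ÷ 0.51797 = AUD 8,902,059.96
AUD 8,902,059.96 × 14.550 = ZAR 129,524,972.49
ZAR 129,524,972.49 × 0.036522 = GBP 4,730,511.05
Profit = GBP 4,730,511.05 − GBP 4,611,000.00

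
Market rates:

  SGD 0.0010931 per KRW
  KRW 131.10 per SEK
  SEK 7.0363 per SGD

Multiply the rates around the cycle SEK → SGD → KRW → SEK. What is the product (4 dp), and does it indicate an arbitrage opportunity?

0.9917 (arbitrage exists)

Around SEK → SGD → KRW → SEK: 1 ÷ 7.0363 ÷ 0.0010931 ÷ 131.10 = 0.991729
Product < 1; profitable direction is SEK → KRW → SGD → SEK.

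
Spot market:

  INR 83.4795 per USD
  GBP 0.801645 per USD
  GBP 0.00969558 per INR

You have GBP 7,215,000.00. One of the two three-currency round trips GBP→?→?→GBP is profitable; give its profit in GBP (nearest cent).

Profitable loop is GBP → USD → INR → GBP:
GBP 7,215,000.00 ÷ 0.801645 = USD 9,000,243.25
USD 9,000,243.25 × 83.4795 = INR 751,335,806.37
INR 751,335,806.37 × 0.00969558 = GBP 7,284,636.42
Profit = GBP 7,284,636.42 − GBP 7,215,000.00

Profit: GBP 69,636.42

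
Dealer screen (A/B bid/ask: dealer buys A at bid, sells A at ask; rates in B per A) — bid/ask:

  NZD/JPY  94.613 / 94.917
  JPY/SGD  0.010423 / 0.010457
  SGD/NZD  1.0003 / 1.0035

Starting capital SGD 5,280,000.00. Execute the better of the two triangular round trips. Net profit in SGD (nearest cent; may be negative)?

Net profit: SGD 21,093.14

Best loop SGD → JPY → NZD → SGD:
SGD 5,280,000.00 ÷ 0.010457 (buy JPY at ask) = JPY 504,924,931
JPY 504,924,931 ÷ 94.917 (buy NZD at ask) = NZD 5,319,646.96
NZD 5,319,646.96 ÷ 1.0035 (buy SGD at ask) = SGD 5,301,093.14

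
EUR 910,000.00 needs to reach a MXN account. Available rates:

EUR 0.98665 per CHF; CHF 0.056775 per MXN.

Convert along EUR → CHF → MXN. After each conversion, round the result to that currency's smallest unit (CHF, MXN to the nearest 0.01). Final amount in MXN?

EUR 910,000.00 ÷ 0.98665 = CHF 922,312.88
CHF 922,312.88 ÷ 0.056775 = MXN 16,245,052.93

MXN 16,245,052.93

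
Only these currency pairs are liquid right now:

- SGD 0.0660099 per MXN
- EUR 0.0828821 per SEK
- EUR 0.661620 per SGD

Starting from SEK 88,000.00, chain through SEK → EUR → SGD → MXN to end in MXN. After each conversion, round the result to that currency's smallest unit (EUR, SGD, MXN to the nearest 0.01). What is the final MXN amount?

MXN 167,003.43

SEK 88,000.00 × 0.0828821 = EUR 7,293.62
EUR 7,293.62 ÷ 0.661620 = SGD 11,023.88
SGD 11,023.88 ÷ 0.0660099 = MXN 167,003.43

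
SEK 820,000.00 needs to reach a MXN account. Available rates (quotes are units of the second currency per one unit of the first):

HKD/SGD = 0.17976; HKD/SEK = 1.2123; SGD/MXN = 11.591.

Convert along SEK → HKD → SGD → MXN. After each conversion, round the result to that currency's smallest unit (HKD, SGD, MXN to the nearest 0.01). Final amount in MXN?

MXN 1,409,346.33

SEK 820,000.00 ÷ 1.2123 = HKD 676,400.23
HKD 676,400.23 × 0.17976 = SGD 121,589.71
SGD 121,589.71 × 11.591 = MXN 1,409,346.33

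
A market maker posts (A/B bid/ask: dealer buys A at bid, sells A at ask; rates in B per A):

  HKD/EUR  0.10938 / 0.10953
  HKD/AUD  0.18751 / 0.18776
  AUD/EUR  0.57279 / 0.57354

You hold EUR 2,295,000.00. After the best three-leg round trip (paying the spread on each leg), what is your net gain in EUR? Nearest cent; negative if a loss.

Net profit: EUR 36,061.98

Best loop EUR → AUD → HKD → EUR:
EUR 2,295,000.00 ÷ 0.57354 (buy AUD at ask) = AUD 4,001,464.59
AUD 4,001,464.59 ÷ 0.18776 (buy HKD at ask) = HKD 21,311,592.40
HKD 21,311,592.40 × 0.10938 (sell HKD at bid) = EUR 2,331,061.98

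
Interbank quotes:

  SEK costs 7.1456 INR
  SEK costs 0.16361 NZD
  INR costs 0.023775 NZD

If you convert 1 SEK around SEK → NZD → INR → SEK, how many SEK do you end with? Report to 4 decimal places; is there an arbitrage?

Around SEK → NZD → INR → SEK: 1 × 0.16361 ÷ 0.023775 ÷ 7.1456 = 0.963054
Product < 1; profitable direction is SEK → INR → NZD → SEK.

0.9631 (arbitrage exists)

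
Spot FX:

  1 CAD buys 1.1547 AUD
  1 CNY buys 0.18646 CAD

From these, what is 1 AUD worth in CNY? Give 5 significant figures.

AUD/CNY = 4.6446

1 AUD ÷ 1.1547 = 0.866026 CAD
0.866026 CAD ÷ 0.18646 = 4.64457 CNY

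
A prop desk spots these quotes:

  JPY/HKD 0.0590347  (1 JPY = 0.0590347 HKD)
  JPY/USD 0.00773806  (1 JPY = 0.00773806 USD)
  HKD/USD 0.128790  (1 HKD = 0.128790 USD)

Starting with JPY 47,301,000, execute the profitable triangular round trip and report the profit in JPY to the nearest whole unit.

Profitable loop is JPY → USD → HKD → JPY:
JPY 47,301,000 × 0.00773806 = USD 366,017.98
USD 366,017.98 ÷ 0.128790 = HKD 2,841,975.12
HKD 2,841,975.12 ÷ 0.0590347 = JPY 48,140,757
Profit = JPY 48,140,757 − JPY 47,301,000

Profit: JPY 839,757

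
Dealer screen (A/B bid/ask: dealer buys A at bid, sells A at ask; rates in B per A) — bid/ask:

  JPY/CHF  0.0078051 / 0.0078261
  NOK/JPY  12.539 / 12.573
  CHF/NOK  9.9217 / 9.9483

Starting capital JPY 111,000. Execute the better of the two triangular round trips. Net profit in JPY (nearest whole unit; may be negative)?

Best loop JPY → NOK → CHF → JPY:
JPY 111,000 ÷ 12.573 (buy NOK at ask) = NOK 8,828.44
NOK 8,828.44 ÷ 9.9483 (buy CHF at ask) = CHF 887.43
CHF 887.43 ÷ 0.0078261 (buy JPY at ask) = JPY 113,394

Net profit: JPY 2,394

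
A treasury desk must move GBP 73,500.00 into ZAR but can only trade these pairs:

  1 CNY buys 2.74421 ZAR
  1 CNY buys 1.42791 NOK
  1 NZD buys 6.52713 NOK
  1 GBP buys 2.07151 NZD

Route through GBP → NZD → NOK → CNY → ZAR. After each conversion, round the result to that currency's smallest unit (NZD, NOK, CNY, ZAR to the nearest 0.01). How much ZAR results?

GBP 73,500.00 × 2.07151 = NZD 152,255.98
NZD 152,255.98 × 6.52713 = NOK 993,794.57
NOK 993,794.57 ÷ 1.42791 = CNY 695,978.44
CNY 695,978.44 × 2.74421 = ZAR 1,909,910.99

ZAR 1,909,910.99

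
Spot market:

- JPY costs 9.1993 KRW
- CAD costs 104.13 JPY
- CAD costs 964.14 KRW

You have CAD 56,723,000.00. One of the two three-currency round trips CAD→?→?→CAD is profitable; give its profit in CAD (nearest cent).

Profit: CAD 368,130.49

Profitable loop is CAD → KRW → JPY → CAD:
CAD 56,723,000.00 × 964.14 = KRW 54,688,913,220
KRW 54,688,913,220 ÷ 9.1993 = JPY 5,944,899,418
JPY 5,944,899,418 ÷ 104.13 = CAD 57,091,130.49
Profit = CAD 57,091,130.49 − CAD 56,723,000.00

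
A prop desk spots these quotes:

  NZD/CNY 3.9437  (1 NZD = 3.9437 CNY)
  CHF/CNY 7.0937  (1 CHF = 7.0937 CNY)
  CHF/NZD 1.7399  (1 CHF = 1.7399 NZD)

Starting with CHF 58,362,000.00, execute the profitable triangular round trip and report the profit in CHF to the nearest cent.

Profitable loop is CHF → CNY → NZD → CHF:
CHF 58,362,000.00 × 7.0937 = CNY 414,002,519.40
CNY 414,002,519.40 ÷ 3.9437 = NZD 104,978,197.99
NZD 104,978,197.99 ÷ 1.7399 = CHF 60,335,765.27
Profit = CHF 60,335,765.27 − CHF 58,362,000.00

Profit: CHF 1,973,765.27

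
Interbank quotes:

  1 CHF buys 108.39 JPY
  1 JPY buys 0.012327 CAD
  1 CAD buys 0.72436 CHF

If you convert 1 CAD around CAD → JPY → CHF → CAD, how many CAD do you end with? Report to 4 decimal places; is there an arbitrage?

1.0332 (arbitrage exists)

Around CAD → JPY → CHF → CAD: 1 ÷ 0.012327 ÷ 108.39 ÷ 0.72436 = 1.033235
Product > 1; profitable direction is CAD → JPY → CHF → CAD.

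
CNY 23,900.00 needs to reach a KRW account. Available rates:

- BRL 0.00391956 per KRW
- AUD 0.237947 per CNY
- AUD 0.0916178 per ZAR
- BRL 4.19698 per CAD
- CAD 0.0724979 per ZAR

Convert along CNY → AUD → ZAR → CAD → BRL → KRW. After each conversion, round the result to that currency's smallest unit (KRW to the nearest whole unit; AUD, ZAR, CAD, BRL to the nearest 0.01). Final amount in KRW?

CNY 23,900.00 × 0.237947 = AUD 5,686.93
AUD 5,686.93 ÷ 0.0916178 = ZAR 62,072.33
ZAR 62,072.33 × 0.0724979 = CAD 4,500.11
CAD 4,500.11 × 4.19698 = BRL 18,886.87
BRL 18,886.87 ÷ 0.00391956 = KRW 4,818,620

KRW 4,818,620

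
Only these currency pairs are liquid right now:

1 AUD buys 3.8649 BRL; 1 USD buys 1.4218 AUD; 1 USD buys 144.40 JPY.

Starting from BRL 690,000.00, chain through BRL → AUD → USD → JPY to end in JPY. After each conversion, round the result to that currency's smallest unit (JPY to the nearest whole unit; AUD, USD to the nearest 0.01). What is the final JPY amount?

JPY 18,131,742

BRL 690,000.00 ÷ 3.8649 = AUD 178,529.85
AUD 178,529.85 ÷ 1.4218 = USD 125,566.08
USD 125,566.08 × 144.40 = JPY 18,131,742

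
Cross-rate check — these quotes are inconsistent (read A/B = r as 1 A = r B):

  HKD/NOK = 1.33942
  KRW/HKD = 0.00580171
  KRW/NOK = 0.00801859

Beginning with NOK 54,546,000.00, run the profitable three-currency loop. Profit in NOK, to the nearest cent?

Profitable loop is NOK → HKD → KRW → NOK:
NOK 54,546,000.00 ÷ 1.33942 = HKD 40,723,596.78
HKD 40,723,596.78 ÷ 0.00580171 = KRW 7,019,240,324
KRW 7,019,240,324 × 0.00801859 = NOK 56,284,410.27
Profit = NOK 56,284,410.27 − NOK 54,546,000.00

Profit: NOK 1,738,410.27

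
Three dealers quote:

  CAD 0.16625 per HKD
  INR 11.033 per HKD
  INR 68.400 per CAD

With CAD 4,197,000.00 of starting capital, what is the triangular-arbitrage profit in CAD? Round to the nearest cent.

Profitable loop is CAD → INR → HKD → CAD:
CAD 4,197,000.00 × 68.400 = INR 287,074,800.00
INR 287,074,800.00 ÷ 11.033 = HKD 26,019,650.14
HKD 26,019,650.14 × 0.16625 = CAD 4,325,766.84
Profit = CAD 4,325,766.84 − CAD 4,197,000.00

Profit: CAD 128,766.84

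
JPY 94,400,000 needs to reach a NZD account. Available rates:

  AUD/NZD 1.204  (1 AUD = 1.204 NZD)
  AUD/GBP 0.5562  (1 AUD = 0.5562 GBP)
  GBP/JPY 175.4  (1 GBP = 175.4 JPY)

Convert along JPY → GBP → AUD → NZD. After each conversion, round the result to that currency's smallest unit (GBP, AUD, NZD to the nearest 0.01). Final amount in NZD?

NZD 1,165,032.13

JPY 94,400,000 ÷ 175.4 = GBP 538,198.40
GBP 538,198.40 ÷ 0.5562 = AUD 967,634.66
AUD 967,634.66 × 1.204 = NZD 1,165,032.13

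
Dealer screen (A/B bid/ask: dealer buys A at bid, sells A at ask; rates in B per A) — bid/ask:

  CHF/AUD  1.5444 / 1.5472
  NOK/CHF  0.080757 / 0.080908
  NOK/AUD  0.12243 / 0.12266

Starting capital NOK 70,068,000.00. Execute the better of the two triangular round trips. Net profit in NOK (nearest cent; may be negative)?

Net profit: NOK 1,177,383.92

Best loop NOK → CHF → AUD → NOK:
NOK 70,068,000.00 × 0.080757 (sell NOK at bid) = CHF 5,658,481.48
CHF 5,658,481.48 × 1.5444 (sell CHF at bid) = AUD 8,738,958.79
AUD 8,738,958.79 ÷ 0.12266 (buy NOK at ask) = NOK 71,245,383.92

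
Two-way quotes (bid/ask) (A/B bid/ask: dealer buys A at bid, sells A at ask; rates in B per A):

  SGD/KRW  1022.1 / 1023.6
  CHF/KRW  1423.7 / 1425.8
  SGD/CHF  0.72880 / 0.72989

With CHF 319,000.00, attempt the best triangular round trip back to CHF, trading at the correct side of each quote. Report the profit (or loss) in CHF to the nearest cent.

Best loop CHF → KRW → SGD → CHF:
CHF 319,000.00 × 1423.7 (sell CHF at bid) = KRW 454,160,300
KRW 454,160,300 ÷ 1023.6 (buy SGD at ask) = SGD 443,689.23
SGD 443,689.23 × 0.72880 (sell SGD at bid) = CHF 323,360.71

Net profit: CHF 4,360.71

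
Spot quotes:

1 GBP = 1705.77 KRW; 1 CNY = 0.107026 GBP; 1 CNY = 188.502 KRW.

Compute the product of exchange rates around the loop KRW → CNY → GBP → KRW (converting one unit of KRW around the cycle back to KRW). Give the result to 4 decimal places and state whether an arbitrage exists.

0.9685 (arbitrage exists)

Around KRW → CNY → GBP → KRW: 1 ÷ 188.502 × 0.107026 × 1705.77 = 0.968487
Product < 1; profitable direction is KRW → GBP → CNY → KRW.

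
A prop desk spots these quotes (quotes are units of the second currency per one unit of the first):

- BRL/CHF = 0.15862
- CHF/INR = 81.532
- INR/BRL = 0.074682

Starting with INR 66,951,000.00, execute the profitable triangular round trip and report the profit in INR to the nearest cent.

Profitable loop is INR → CHF → BRL → INR:
INR 66,951,000.00 ÷ 81.532 = CHF 821,162.24
CHF 821,162.24 ÷ 0.15862 = BRL 5,176,914.91
BRL 5,176,914.91 ÷ 0.074682 = INR 69,319,446.59
Profit = INR 69,319,446.59 − INR 66,951,000.00

Profit: INR 2,368,446.59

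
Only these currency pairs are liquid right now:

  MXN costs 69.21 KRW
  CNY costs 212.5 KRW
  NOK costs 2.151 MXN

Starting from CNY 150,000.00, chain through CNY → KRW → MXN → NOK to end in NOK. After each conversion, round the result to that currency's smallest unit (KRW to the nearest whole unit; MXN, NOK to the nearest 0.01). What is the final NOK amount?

NOK 214,111.96

CNY 150,000.00 × 212.5 = KRW 31,875,000
KRW 31,875,000 ÷ 69.21 = MXN 460,554.83
MXN 460,554.83 ÷ 2.151 = NOK 214,111.96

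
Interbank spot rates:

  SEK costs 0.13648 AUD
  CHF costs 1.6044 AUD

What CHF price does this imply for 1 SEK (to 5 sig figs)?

1 SEK × 0.13648 = 0.13648 AUD
0.13648 AUD ÷ 1.6044 = 0.0850661 CHF

SEK/CHF = 0.085066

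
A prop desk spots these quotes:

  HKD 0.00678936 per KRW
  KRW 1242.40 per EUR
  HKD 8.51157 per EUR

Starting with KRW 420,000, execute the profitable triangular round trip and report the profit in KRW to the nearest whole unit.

Profit: KRW 3,808

Profitable loop is KRW → EUR → HKD → KRW:
KRW 420,000 ÷ 1242.40 = EUR 338.06
EUR 338.06 × 8.51157 = HKD 2,877.38
HKD 2,877.38 ÷ 0.00678936 = KRW 423,808
Profit = KRW 423,808 − KRW 420,000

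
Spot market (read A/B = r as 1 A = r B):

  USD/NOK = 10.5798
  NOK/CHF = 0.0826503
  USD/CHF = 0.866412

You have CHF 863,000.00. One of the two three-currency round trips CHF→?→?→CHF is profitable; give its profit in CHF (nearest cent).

Profit: CHF 7,980.09

Profitable loop is CHF → USD → NOK → CHF:
CHF 863,000.00 ÷ 0.866412 = USD 996,061.92
USD 996,061.92 × 10.5798 = NOK 10,538,135.90
NOK 10,538,135.90 × 0.0826503 = CHF 870,980.09
Profit = CHF 870,980.09 − CHF 863,000.00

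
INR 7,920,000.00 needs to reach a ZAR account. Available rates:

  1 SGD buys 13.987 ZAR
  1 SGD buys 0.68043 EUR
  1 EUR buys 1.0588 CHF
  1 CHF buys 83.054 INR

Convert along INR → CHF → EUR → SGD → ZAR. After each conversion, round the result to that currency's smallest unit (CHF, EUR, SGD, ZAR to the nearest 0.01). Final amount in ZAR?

INR 7,920,000.00 ÷ 83.054 = CHF 95,359.65
CHF 95,359.65 ÷ 1.0588 = EUR 90,063.89
EUR 90,063.89 ÷ 0.68043 = SGD 132,363.20
SGD 132,363.20 × 13.987 = ZAR 1,851,364.08

ZAR 1,851,364.08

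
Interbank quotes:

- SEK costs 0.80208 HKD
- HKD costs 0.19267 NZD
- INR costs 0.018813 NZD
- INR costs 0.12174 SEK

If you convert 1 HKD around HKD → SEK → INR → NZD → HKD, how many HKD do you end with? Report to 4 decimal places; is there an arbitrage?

Around HKD → SEK → INR → NZD → HKD: 1 ÷ 0.80208 ÷ 0.12174 × 0.018813 ÷ 0.19267 = 0.999984
Product ≈ 1 (deviation 0.002%, within rounding noise).

1.0000 (no arbitrage)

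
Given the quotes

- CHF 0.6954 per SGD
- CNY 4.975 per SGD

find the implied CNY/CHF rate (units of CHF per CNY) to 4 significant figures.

CNY/CHF = 0.1398

1 CNY ÷ 4.975 = 0.201005 SGD
0.201005 SGD × 0.6954 = 0.139779 CHF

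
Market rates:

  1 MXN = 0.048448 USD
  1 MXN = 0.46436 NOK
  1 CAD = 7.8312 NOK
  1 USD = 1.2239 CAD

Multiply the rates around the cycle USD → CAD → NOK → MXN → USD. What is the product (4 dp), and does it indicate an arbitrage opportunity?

Around USD → CAD → NOK → MXN → USD: 1 × 1.2239 × 7.8312 ÷ 0.46436 × 0.048448 = 0.999989
Product ≈ 1 (deviation 0.001%, within rounding noise).

1.0000 (no arbitrage)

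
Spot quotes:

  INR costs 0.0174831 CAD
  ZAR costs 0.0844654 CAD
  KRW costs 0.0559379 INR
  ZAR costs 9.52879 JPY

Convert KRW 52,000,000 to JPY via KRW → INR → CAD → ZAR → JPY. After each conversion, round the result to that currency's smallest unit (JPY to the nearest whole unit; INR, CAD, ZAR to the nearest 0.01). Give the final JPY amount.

JPY 5,737,026

KRW 52,000,000 × 0.0559379 = INR 2,908,770.80
INR 2,908,770.80 × 0.0174831 = CAD 50,854.33
CAD 50,854.33 ÷ 0.0844654 = ZAR 602,072.92
ZAR 602,072.92 × 9.52879 = JPY 5,737,026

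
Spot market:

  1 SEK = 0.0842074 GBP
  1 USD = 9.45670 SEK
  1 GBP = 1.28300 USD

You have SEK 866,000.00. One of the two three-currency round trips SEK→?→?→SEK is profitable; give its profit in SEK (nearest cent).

Profit: SEK 18,778.21

Profitable loop is SEK → GBP → USD → SEK:
SEK 866,000.00 × 0.0842074 = GBP 72,923.61
GBP 72,923.61 × 1.28300 = USD 93,560.99
USD 93,560.99 × 9.45670 = SEK 884,778.21
Profit = SEK 884,778.21 − SEK 866,000.00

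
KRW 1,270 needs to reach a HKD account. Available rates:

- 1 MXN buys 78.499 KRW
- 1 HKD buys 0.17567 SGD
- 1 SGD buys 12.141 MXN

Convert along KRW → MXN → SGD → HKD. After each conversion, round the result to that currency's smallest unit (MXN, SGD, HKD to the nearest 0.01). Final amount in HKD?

HKD 7.57

KRW 1,270 ÷ 78.499 = MXN 16.18
MXN 16.18 ÷ 12.141 = SGD 1.33
SGD 1.33 ÷ 0.17567 = HKD 7.57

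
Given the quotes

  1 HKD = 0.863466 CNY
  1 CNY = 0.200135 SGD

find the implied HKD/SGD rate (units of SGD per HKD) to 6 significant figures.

1 HKD × 0.863466 = 0.863466 CNY
0.863466 CNY × 0.200135 = 0.17281 SGD

HKD/SGD = 0.172810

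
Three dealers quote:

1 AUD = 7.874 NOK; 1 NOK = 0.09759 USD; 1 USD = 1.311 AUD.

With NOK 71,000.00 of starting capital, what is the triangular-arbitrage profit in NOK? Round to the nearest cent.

Profitable loop is NOK → USD → AUD → NOK:
NOK 71,000.00 × 0.09759 = USD 6,928.89
USD 6,928.89 × 1.311 = AUD 9,083.77
AUD 9,083.77 × 7.874 = NOK 71,525.64
Profit = NOK 71,525.64 − NOK 71,000.00

Profit: NOK 525.64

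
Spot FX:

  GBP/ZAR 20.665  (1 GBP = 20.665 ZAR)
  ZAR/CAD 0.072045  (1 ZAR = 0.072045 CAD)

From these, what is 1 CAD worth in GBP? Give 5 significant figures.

CAD/GBP = 0.67168

1 CAD ÷ 0.072045 = 13.8802 ZAR
13.8802 ZAR ÷ 20.665 = 0.671677 GBP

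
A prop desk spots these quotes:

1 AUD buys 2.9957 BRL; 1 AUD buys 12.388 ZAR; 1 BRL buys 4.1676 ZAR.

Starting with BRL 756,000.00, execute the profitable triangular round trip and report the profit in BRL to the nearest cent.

Profit: BRL 5,912.23

Profitable loop is BRL → ZAR → AUD → BRL:
BRL 756,000.00 × 4.1676 = ZAR 3,150,705.60
ZAR 3,150,705.60 ÷ 12.388 = AUD 254,335.29
AUD 254,335.29 × 2.9957 = BRL 761,912.23
Profit = BRL 761,912.23 − BRL 756,000.00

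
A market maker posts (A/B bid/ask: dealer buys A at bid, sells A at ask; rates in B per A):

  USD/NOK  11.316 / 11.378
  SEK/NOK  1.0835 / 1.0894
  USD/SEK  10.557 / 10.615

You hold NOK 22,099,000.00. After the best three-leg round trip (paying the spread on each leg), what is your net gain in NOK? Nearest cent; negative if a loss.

Best loop NOK → USD → SEK → NOK:
NOK 22,099,000.00 ÷ 11.378 (buy USD at ask) = USD 1,942,256.99
USD 1,942,256.99 × 10.557 (sell USD at bid) = SEK 20,504,407.01
SEK 20,504,407.01 × 1.0835 (sell SEK at bid) = NOK 22,216,525.00

Net profit: NOK 117,525.00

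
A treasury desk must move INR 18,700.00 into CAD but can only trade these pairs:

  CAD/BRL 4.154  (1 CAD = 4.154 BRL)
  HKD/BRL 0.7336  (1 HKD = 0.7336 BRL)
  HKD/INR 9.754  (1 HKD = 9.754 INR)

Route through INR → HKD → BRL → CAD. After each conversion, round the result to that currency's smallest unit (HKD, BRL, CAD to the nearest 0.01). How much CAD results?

CAD 338.57

INR 18,700.00 ÷ 9.754 = HKD 1,917.16
HKD 1,917.16 × 0.7336 = BRL 1,406.43
BRL 1,406.43 ÷ 4.154 = CAD 338.57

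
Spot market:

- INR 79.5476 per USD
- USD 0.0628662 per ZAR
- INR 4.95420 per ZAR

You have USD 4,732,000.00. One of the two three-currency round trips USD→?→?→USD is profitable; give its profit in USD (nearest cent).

Profitable loop is USD → INR → ZAR → USD:
USD 4,732,000.00 × 79.5476 = INR 376,419,243.20
INR 376,419,243.20 ÷ 4.95420 = ZAR 75,979,823.83
ZAR 75,979,823.83 × 0.0628662 = USD 4,776,562.80
Profit = USD 4,776,562.80 − USD 4,732,000.00

Profit: USD 44,562.80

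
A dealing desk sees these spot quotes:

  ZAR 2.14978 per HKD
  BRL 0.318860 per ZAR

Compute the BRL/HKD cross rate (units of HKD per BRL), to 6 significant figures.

1 BRL ÷ 0.318860 = 3.13617 ZAR
3.13617 ZAR ÷ 2.14978 = 1.45883 HKD

BRL/HKD = 1.45883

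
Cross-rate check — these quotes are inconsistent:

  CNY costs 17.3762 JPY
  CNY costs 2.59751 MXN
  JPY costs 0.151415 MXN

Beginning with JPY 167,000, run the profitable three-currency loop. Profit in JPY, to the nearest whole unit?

Profit: JPY 2,154

Profitable loop is JPY → MXN → CNY → JPY:
JPY 167,000 × 0.151415 = MXN 25,286.31
MXN 25,286.31 ÷ 2.59751 = CNY 9,734.82
CNY 9,734.82 × 17.3762 = JPY 169,154
Profit = JPY 169,154 − JPY 167,000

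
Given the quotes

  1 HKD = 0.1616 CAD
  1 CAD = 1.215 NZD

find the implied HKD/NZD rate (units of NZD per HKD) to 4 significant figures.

HKD/NZD = 0.1963

1 HKD × 0.1616 = 0.1616 CAD
0.1616 CAD × 1.215 = 0.196344 NZD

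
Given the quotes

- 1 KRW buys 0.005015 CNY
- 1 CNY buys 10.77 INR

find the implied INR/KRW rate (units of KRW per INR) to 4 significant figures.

INR/KRW = 18.51

1 INR ÷ 10.77 = 0.0928505 CNY
0.0928505 CNY ÷ 0.005015 = 18.5146 KRW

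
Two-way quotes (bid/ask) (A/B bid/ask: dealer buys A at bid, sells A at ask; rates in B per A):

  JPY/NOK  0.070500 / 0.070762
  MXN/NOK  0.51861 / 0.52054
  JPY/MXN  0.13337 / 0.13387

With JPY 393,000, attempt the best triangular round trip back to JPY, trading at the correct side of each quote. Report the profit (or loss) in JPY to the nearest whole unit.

Best loop JPY → NOK → MXN → JPY:
JPY 393,000 × 0.070500 (sell JPY at bid) = NOK 27,706.50
NOK 27,706.50 ÷ 0.52054 (buy MXN at ask) = MXN 53,226.46
MXN 53,226.46 ÷ 0.13387 (buy JPY at ask) = JPY 397,598

Net profit: JPY 4,598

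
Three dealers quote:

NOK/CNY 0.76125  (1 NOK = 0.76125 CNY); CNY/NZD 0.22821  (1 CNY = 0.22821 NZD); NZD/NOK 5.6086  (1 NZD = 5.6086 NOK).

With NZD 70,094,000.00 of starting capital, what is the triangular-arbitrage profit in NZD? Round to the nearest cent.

Profit: NZD 1,845,000.57

Profitable loop is NZD → CNY → NOK → NZD:
NZD 70,094,000.00 ÷ 0.22821 = CNY 307,146,926.08
CNY 307,146,926.08 ÷ 0.76125 = NOK 403,477,078.59
NOK 403,477,078.59 ÷ 5.6086 = NZD 71,939,000.57
Profit = NZD 71,939,000.57 − NZD 70,094,000.00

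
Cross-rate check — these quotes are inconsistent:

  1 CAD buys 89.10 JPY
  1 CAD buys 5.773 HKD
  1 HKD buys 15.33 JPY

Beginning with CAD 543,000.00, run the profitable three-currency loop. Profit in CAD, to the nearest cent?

Profit: CAD 3,680.80

Profitable loop is CAD → JPY → HKD → CAD:
CAD 543,000.00 × 89.10 = JPY 48,381,300
JPY 48,381,300 ÷ 15.33 = HKD 3,155,988.26
HKD 3,155,988.26 ÷ 5.773 = CAD 546,680.80
Profit = CAD 546,680.80 − CAD 543,000.00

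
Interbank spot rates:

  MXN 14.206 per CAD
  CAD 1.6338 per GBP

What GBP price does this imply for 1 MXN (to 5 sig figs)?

MXN/GBP = 0.043085

1 MXN ÷ 14.206 = 0.0703928 CAD
0.0703928 CAD ÷ 1.6338 = 0.0430853 GBP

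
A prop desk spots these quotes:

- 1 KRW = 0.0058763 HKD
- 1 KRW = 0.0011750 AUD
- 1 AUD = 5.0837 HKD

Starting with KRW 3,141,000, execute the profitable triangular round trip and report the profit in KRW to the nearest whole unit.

Profit: KRW 51,874

Profitable loop is KRW → AUD → HKD → KRW:
KRW 3,141,000 × 0.0011750 = AUD 3,690.68
AUD 3,690.68 × 5.0837 = HKD 18,762.28
HKD 18,762.28 ÷ 0.0058763 = KRW 3,192,874
Profit = KRW 3,192,874 − KRW 3,141,000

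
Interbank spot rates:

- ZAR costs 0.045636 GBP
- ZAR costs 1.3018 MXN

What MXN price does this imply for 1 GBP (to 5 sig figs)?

GBP/MXN = 28.526

1 GBP ÷ 0.045636 = 21.9125 ZAR
21.9125 ZAR × 1.3018 = 28.5257 MXN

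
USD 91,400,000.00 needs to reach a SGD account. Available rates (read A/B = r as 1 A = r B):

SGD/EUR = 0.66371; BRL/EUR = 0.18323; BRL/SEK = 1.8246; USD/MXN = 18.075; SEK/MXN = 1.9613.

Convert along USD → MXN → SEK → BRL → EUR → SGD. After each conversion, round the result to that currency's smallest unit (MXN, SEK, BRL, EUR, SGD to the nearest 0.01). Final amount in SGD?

SGD 127,447,412.70

USD 91,400,000.00 × 18.075 = MXN 1,652,055,000.00
MXN 1,652,055,000.00 ÷ 1.9613 = SEK 842,326,518.13
SEK 842,326,518.13 ÷ 1.8246 = BRL 461,649,960.61
BRL 461,649,960.61 × 0.18323 = EUR 84,588,122.28
EUR 84,588,122.28 ÷ 0.66371 = SGD 127,447,412.70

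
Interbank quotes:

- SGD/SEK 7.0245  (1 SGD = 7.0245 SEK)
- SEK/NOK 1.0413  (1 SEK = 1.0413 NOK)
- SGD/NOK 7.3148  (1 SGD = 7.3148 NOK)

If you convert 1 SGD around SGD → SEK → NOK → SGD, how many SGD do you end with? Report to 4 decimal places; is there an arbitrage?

1.0000 (no arbitrage)

Around SGD → SEK → NOK → SGD: 1 × 7.0245 × 1.0413 ÷ 7.3148 = 0.999974
Product ≈ 1 (deviation 0.003%, within rounding noise).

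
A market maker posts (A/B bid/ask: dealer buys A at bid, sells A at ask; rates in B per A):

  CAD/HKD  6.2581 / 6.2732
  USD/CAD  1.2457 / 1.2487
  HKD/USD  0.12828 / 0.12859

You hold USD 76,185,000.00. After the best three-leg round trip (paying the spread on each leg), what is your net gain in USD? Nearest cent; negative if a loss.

Net profit: USD 2,616.35

Best loop USD → CAD → HKD → USD:
USD 76,185,000.00 × 1.2457 (sell USD at bid) = CAD 94,903,654.50
CAD 94,903,654.50 × 6.2581 (sell CAD at bid) = HKD 593,916,560.23
HKD 593,916,560.23 × 0.12828 (sell HKD at bid) = USD 76,187,616.35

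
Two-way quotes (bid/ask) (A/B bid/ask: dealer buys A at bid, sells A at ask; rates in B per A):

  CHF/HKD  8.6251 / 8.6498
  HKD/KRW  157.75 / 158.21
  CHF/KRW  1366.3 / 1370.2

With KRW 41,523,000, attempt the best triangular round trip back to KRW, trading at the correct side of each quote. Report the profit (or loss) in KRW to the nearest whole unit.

Net result: KRW -66,294 (no profitable arbitrage after spreads)

Best loop KRW → HKD → CHF → KRW:
KRW 41,523,000 ÷ 158.21 (buy HKD at ask) = HKD 262,454.96
HKD 262,454.96 ÷ 8.6498 (buy CHF at ask) = CHF 30,342.32
CHF 30,342.32 × 1366.3 (sell CHF at bid) = KRW 41,456,706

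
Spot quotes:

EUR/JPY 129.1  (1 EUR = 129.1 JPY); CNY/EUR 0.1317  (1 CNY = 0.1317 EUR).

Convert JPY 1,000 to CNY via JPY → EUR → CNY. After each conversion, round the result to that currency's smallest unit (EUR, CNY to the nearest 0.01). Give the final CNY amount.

CNY 58.85

JPY 1,000 ÷ 129.1 = EUR 7.75
EUR 7.75 ÷ 0.1317 = CNY 58.85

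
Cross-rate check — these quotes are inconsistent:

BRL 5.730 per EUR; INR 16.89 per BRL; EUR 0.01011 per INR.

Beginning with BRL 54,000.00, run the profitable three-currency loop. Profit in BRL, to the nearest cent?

Profitable loop is BRL → EUR → INR → BRL:
BRL 54,000.00 ÷ 5.730 = EUR 9,424.08
EUR 9,424.08 ÷ 0.01011 = INR 932,154.68
INR 932,154.68 ÷ 16.89 = BRL 55,189.74
Profit = BRL 55,189.74 − BRL 54,000.00

Profit: BRL 1,189.74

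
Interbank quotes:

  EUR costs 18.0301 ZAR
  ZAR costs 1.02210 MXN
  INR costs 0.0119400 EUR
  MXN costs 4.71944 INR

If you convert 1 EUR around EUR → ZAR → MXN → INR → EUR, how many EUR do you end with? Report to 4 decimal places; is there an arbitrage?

Around EUR → ZAR → MXN → INR → EUR: 1 × 18.0301 × 1.02210 × 4.71944 × 0.0119400 = 1.038452
Product > 1; profitable direction is EUR → ZAR → MXN → INR → EUR.

1.0385 (arbitrage exists)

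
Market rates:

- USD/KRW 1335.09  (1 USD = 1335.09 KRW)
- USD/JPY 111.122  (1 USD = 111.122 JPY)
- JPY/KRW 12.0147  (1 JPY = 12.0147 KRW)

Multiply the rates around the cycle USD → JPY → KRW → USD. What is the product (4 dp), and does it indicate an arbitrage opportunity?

Around USD → JPY → KRW → USD: 1 × 111.122 × 12.0147 ÷ 1335.09 = 1.000006
Product ≈ 1 (deviation 0.001%, within rounding noise).

1.0000 (no arbitrage)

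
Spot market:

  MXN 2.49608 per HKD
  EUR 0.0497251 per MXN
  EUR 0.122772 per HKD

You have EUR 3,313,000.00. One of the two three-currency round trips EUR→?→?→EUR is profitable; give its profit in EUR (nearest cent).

Profitable loop is EUR → HKD → MXN → EUR:
EUR 3,313,000.00 ÷ 0.122772 = HKD 26,984,980.29
HKD 26,984,980.29 × 2.49608 = MXN 67,356,669.60
MXN 67,356,669.60 × 0.0497251 = EUR 3,349,317.13
Profit = EUR 3,349,317.13 − EUR 3,313,000.00

Profit: EUR 36,317.13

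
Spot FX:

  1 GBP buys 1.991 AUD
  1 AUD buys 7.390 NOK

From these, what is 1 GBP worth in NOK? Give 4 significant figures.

1 GBP × 1.991 = 1.991 AUD
1.991 AUD × 7.390 = 14.7135 NOK

GBP/NOK = 14.71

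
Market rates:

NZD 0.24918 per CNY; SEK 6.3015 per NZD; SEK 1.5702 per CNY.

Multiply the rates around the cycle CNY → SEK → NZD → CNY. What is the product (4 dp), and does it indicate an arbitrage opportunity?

1.0000 (no arbitrage)

Around CNY → SEK → NZD → CNY: 1 × 1.5702 ÷ 6.3015 ÷ 0.24918 = 0.999995
Product ≈ 1 (deviation 0.000%, within rounding noise).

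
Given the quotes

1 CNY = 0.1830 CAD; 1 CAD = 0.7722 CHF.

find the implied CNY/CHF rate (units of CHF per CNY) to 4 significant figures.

CNY/CHF = 0.1413

1 CNY × 0.1830 = 0.183 CAD
0.183 CAD × 0.7722 = 0.141313 CHF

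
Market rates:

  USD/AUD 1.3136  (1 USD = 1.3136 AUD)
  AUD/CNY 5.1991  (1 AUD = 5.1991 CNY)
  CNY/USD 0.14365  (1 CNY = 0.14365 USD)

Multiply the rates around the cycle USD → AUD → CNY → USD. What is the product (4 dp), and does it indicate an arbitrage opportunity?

0.9811 (arbitrage exists)

Around USD → AUD → CNY → USD: 1 × 1.3136 × 5.1991 × 0.14365 = 0.981063
Product < 1; profitable direction is USD → CNY → AUD → USD.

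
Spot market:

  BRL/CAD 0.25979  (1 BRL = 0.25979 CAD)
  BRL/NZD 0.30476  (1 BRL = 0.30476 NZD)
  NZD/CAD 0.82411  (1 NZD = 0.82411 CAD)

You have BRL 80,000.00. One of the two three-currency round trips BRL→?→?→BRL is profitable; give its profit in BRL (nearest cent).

Profitable loop is BRL → CAD → NZD → BRL:
BRL 80,000.00 × 0.25979 = CAD 20,783.20
CAD 20,783.20 ÷ 0.82411 = NZD 25,218.96
NZD 25,218.96 ÷ 0.30476 = BRL 82,750.24
Profit = BRL 82,750.24 − BRL 80,000.00

Profit: BRL 2,750.24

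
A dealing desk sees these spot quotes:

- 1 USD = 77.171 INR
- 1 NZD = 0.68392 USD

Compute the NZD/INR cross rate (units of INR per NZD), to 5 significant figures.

NZD/INR = 52.779

1 NZD × 0.68392 = 0.68392 USD
0.68392 USD × 77.171 = 52.7788 INR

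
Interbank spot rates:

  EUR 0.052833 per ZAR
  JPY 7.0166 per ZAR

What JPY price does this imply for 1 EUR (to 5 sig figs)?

1 EUR ÷ 0.052833 = 18.9276 ZAR
18.9276 ZAR × 7.0166 = 132.807 JPY

EUR/JPY = 132.81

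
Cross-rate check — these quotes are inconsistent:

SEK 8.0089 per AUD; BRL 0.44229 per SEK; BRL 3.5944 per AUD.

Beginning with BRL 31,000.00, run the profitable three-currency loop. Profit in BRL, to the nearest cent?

Profitable loop is BRL → SEK → AUD → BRL:
BRL 31,000.00 ÷ 0.44229 = SEK 70,089.76
SEK 70,089.76 ÷ 8.0089 = AUD 8,751.48
AUD 8,751.48 × 3.5944 = BRL 31,456.33
Profit = BRL 31,456.33 − BRL 31,000.00

Profit: BRL 456.33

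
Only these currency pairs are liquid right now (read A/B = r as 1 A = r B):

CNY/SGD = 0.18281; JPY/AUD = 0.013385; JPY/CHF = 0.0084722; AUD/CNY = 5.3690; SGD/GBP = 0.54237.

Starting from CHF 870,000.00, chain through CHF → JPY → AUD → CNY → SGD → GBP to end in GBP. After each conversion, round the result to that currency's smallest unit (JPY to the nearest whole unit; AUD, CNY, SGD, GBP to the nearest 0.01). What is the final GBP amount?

GBP 731,695.59

CHF 870,000.00 ÷ 0.0084722 = JPY 102,688,794
JPY 102,688,794 × 0.013385 = AUD 1,374,489.51
AUD 1,374,489.51 × 5.3690 = CNY 7,379,634.18
CNY 7,379,634.18 × 0.18281 = SGD 1,349,070.92
SGD 1,349,070.92 × 0.54237 = GBP 731,695.59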